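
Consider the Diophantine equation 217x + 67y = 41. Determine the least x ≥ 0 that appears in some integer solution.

57

gcd(217, 67):
  217 = 3·67 + 16
  67 = 4·16 + 3
  16 = 5·3 + 1
  3 = 3·1
so gcd(217, 67) = 1.
1 divides 41, so solutions exist.
Back-substitute for Bézout coefficients:
  1 = 16 - 5·3
  ... = 217·(21) + 67·(-68)
Scale by 41/1 = 41: (x₀, y₀) = (861, -2788).
General solution: x = 861 + 67t, y = -2788 - 217t for integer t.
x ≥ 0: smallest is 861 mod 67 = 57 (at t = -12), with y = -184.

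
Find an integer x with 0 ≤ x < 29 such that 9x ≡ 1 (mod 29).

gcd(29, 9) = 1  (29 = 3·9 + 2, 9 = 4·2 + 1, 2 = 2·1).
Back-substituting, 9·(13) + 29·(-4) = 1.
So 9·13 ≡ 1 (mod 29), and 13 mod 29 = 13.

13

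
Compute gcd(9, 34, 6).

gcd(34, 9):
  34 = 3*9 + 7
  9 = 1*7 + 2
  7 = 3*2 + 1
  2 = 2*1
so gcd(34, 9) = 1.
gcd(1, 6) = 1.

1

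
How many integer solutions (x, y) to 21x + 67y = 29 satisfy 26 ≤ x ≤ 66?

gcd(67, 21):
  67 = 3·21 + 4
  21 = 5·4 + 1
  4 = 4·1
so gcd(67, 21) = 1.
Back-substitute for Bézout coefficients:
  1 = 21 - 5·4
  ... = 21·(16) + 67·(-5)
Scale by 29: particular solution (464, -145); reduce x mod 67: (62, -19).
General solution: x = 62 + 67t, y = -19 - 21t for integer t.
26 ≤ 62 + 67t ≤ 66 gives t ∈ [0, 0], which is 1 value.

1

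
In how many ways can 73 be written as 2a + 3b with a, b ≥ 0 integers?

gcd(3, 2):
  3 = 1·2 + 1
  2 = 2·1
so gcd(3, 2) = 1.
Back-substitute for Bézout coefficients:
  1 = 3 - 1·2
  ... = 2·(-1) + 3·(1)
Scale by 73: one solution is (-73, 73). Reduce a mod 3: (2, 23).
General: a = 2 + 3t, b = 23 - 2t.
a ≥ 0 ⇒ t ≥ 0; b ≥ 0 ⇒ t ≤ 11. So t ∈ [0, 11]: 12 solutions.

12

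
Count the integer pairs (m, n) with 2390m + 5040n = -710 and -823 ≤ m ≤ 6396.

15

gcd(5040, 2390) = 10.
By Bézout, 2390*(-97) + 5040*(46) = 10.
Particular solution: (335, -159).
General solution: m = 335 + 504t, n = -159 - 239t for integer t.
-823 ≤ 335 + 504t ≤ 6396 gives t ∈ [-2, 12], which is 15 values.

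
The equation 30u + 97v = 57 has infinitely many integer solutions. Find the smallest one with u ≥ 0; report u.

31

gcd(97, 30) = 1  (97 = 3×30 + 7, 30 = 4×7 + 2, 7 = 3×2 + 1, 2 = 2×1).
1 divides 57, so solutions exist.
Back-substituting, 30×(-42) + 97×(13) = 1.
Scale by 57/1 = 57: (u₀, v₀) = (-2394, 741).
General solution: u = -2394 + 97t, v = 741 - 30t for integer t.
u ≥ 0: smallest is -2394 mod 97 = 31 (at t = 25), with v = -9.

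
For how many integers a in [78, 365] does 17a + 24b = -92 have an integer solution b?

12

gcd(24, 17) = 1.
By Bézout, 17*(-7) + 24*(5) = 1.
Particular solution: (20, -18).
General solution: a = 20 + 24t, b = -18 - 17t for integer t.
78 ≤ 20 + 24t ≤ 365 gives t ∈ [3, 14], which is 12 values.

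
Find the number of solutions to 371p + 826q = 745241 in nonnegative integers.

gcd(826, 371):
  826 = 2·371 + 84
  371 = 4·84 + 35
  84 = 2·35 + 14
  35 = 2·14 + 7
  14 = 2·7
so gcd(826, 371) = 7.
Back-substitute for Bézout coefficients:
  7 = 35 - 2·14
  ... = 371·(49) + 826·(-22)
Scale by 106463: one solution is (5216687, -2342186). Reduce p mod 118: (25, 891).
General: p = 25 + 118t, q = 891 - 53t.
p ≥ 0 ⇒ t ≥ 0; q ≥ 0 ⇒ t ≤ 16. So t ∈ [0, 16]: 17 solutions.

17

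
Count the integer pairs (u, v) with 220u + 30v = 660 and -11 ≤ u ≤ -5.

gcd(220, 30) = 10  (220 = 7×30 + 10, 30 = 3×10).
Back-substituting, 220×(1) + 30×(-7) = 10.
Scale by 66: particular solution (66, -462); reduce u mod 3: (0, 22).
General solution: u = 0 + 3t, v = 22 - 22t for integer t.
-11 ≤ 0 + 3t ≤ -5 gives t ∈ [-3, -2], which is 2 values.

2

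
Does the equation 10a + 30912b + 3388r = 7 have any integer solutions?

no

gcd(30912, 10) = 2  (30912 = 3091*10 + 2, 10 = 5*2).
gcd(2, 3388) = 2.
2 does not divide 7 (remainder 1), so no integer solutions.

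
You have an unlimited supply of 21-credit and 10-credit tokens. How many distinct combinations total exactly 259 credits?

1

Need nonnegative integers with 21j + 10k = 259.
gcd(21, 10) = 1, and 21·(1) + 10·(-2) = 1.
So (j₀, k₀) = (259, -518); general j = 259 + 10t, k = -518 - 21t.
j ≥ 0 ⇒ t ≥ -25; k ≥ 0 ⇒ t ≤ -25. That's 1 value of t.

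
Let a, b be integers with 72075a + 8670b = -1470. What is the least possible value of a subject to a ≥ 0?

gcd(72075, 8670) = 15  (72075 = 8×8670 + 2715, 8670 = 3×2715 + 525, 2715 = 5×525 + 90, 525 = 5×90 + 75, 90 = 1×75 + 15, 75 = 5×15).
15 divides -1470, so solutions exist.
Back-substituting, 72075×(99) + 8670×(-823) = 15.
Scale by -1470/15 = -98: (a₀, b₀) = (-9702, 80654).
General solution: a = -9702 + 578t, b = 80654 - 4805t for integer t.
a ≥ 0: smallest is -9702 mod 578 = 124 (at t = 17), with b = -1031.

124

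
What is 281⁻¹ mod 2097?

500

gcd(2097, 281) = 1  (2097 = 7·281 + 130, 281 = 2·130 + 21, 130 = 6·21 + 4, 21 = 5·4 + 1, 4 = 4·1).
Back-substituting, 281·(500) + 2097·(-67) = 1.
So 281·500 ≡ 1 (mod 2097), and 500 mod 2097 = 500.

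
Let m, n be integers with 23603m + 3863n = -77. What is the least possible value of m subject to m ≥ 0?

2763

gcd(23603, 3863) = 1  (23603 = 6·3863 + 425, 3863 = 9·425 + 38, 425 = 11·38 + 7, 38 = 5·7 + 3, 7 = 2·3 + 1, 3 = 3·1).
1 divides -77, so solutions exist.
Back-substituting, 23603·(1118) + 3863·(-6831) = 1.
Scale by -77/1 = -77: (m₀, n₀) = (-86086, 525987).
General solution: m = -86086 + 3863t, n = 525987 - 23603t for integer t.
m ≥ 0: smallest is -86086 mod 3863 = 2763 (at t = 23), with n = -16882.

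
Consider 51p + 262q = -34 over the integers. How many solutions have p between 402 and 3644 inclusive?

gcd(262, 51) = 1.
By Bézout, 51*(-113) + 262*(22) = 1.
Particular solution: (174, -34).
General solution: p = 174 + 262t, q = -34 - 51t for integer t.
402 ≤ 174 + 262t ≤ 3644 gives t ∈ [1, 13], which is 13 values.

13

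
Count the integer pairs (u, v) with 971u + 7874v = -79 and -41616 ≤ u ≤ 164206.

26

gcd(7874, 971) = 1  (7874 = 8·971 + 106, 971 = 9·106 + 17, 106 = 6·17 + 4, 17 = 4·4 + 1, 4 = 4·1).
Back-substituting, 971·(1857) + 7874·(-229) = 1.
Scale by -79: particular solution (-146703, 18091); reduce u mod 7874: (2903, -358).
General solution: u = 2903 + 7874t, v = -358 - 971t for integer t.
-41616 ≤ 2903 + 7874t ≤ 164206 gives t ∈ [-5, 20], which is 26 values.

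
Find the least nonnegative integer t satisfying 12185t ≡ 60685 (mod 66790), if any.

gcd(66790, 12185) = 5  (66790 = 5·12185 + 5865, 12185 = 2·5865 + 455, 5865 = 12·455 + 405, 455 = 1·405 + 50, 405 = 8·50 + 5, 50 = 10·5).
5 divides 60685, so solutions exist.
Back-substituting, 12185·(-1321) + 66790·(241) = 5.
So 12185·(-1321) ≡ 5 (mod 66790); multiply by 12137: t ≡ -16032977 (mod 13358).
Smallest nonnegative: t = -16032977 mod 13358 = 9981.

9981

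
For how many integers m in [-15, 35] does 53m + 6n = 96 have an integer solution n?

gcd(53, 6):
  53 = 8×6 + 5
  6 = 1×5 + 1
  5 = 5×1
so gcd(53, 6) = 1.
Back-substitute for Bézout coefficients:
  1 = 6 - 1×5
  ... = 53×(-1) + 6×(9)
Scale by 96: particular solution (-96, 864); reduce m mod 6: (0, 16).
General solution: m = 0 + 6t, n = 16 - 53t for integer t.
-15 ≤ 0 + 6t ≤ 35 gives t ∈ [-2, 5], which is 8 values.

8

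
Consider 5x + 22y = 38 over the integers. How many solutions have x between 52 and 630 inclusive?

gcd(22, 5) = 1  (22 = 4×5 + 2, 5 = 2×2 + 1, 2 = 2×1).
Back-substituting, 5×(9) + 22×(-2) = 1.
Scale by 38: particular solution (342, -76); reduce x mod 22: (12, -1).
General solution: x = 12 + 22t, y = -1 - 5t for integer t.
52 ≤ 12 + 22t ≤ 630 gives t ∈ [2, 28], which is 27 values.

27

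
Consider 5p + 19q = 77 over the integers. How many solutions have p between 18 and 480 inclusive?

25

gcd(19, 5):
  19 = 3*5 + 4
  5 = 1*4 + 1
  4 = 4*1
so gcd(19, 5) = 1.
Back-substitute for Bézout coefficients:
  1 = 5 - 1*4
  ... = 5*(4) + 19*(-1)
Scale by 77: particular solution (308, -77); reduce p mod 19: (4, 3).
General solution: p = 4 + 19t, q = 3 - 5t for integer t.
18 ≤ 4 + 19t ≤ 480 gives t ∈ [1, 25], which is 25 values.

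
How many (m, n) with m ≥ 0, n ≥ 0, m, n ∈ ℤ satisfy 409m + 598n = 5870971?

24

gcd(598, 409):
  598 = 1·409 + 189
  409 = 2·189 + 31
  189 = 6·31 + 3
  31 = 10·3 + 1
  3 = 3·1
so gcd(598, 409) = 1.
Back-substitute for Bézout coefficients:
  1 = 31 - 10·3
  ... = 409·(193) + 598·(-132)
Scale by 5870971: one solution is (1133097403, -774968172). Reduce m mod 598: (425, 9527).
General: m = 425 + 598t, n = 9527 - 409t.
m ≥ 0 ⇒ t ≥ 0; n ≥ 0 ⇒ t ≤ 23. So t ∈ [0, 23]: 24 solutions.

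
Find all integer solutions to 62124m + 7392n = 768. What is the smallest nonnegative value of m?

72

gcd(62124, 7392) = 12  (62124 = 8·7392 + 2988, 7392 = 2·2988 + 1416, 2988 = 2·1416 + 156, 1416 = 9·156 + 12, 156 = 13·12).
12 divides 768, so solutions exist.
Back-substituting, 62124·(-47) + 7392·(395) = 12.
Scale by 768/12 = 64: (m₀, n₀) = (-3008, 25280).
General solution: m = -3008 + 616t, n = 25280 - 5177t for integer t.
m ≥ 0: smallest is -3008 mod 616 = 72 (at t = 5), with n = -605.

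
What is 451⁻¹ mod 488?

gcd(488, 451) = 1  (488 = 1*451 + 37, 451 = 12*37 + 7, 37 = 5*7 + 2, 7 = 3*2 + 1, 2 = 2*1).
Back-substituting, 451*(211) + 488*(-195) = 1.
So 451*211 ≡ 1 (mod 488), and 211 mod 488 = 211.

211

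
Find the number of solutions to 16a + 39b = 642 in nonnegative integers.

1

gcd(39, 16) = 1  (39 = 2·16 + 7, 16 = 2·7 + 2, 7 = 3·2 + 1, 2 = 2·1).
Back-substituting, 16·(-17) + 39·(7) = 1.
Scale by 642: one solution is (-10914, 4494). Reduce a mod 39: (6, 14).
General: a = 6 + 39t, b = 14 - 16t.
a ≥ 0 ⇒ t ≥ 0; b ≥ 0 ⇒ t ≤ 0. So t ∈ [0, 0]: 1 solution.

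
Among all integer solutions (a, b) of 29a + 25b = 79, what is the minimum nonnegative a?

gcd(29, 25) = 1.
1 divides 79, so solutions exist.
By Bézout, 29×(-6) + 25×(7) = 1.
Scale by 79/1 = 79: (a₀, b₀) = (-474, 553).
General solution: a = -474 + 25t, b = 553 - 29t for integer t.
a ≥ 0: smallest is -474 mod 25 = 1 (at t = 19), with b = 2.

1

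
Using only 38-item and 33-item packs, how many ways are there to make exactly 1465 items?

1

Need nonnegative integers with 38j + 33k = 1465.
gcd(38, 33) = 1, and 38·(-13) + 33·(15) = 1.
So (j₀, k₀) = (-19045, 21975); general j = -19045 + 33t, k = 21975 - 38t.
j ≥ 0 ⇒ t ≥ 578; k ≥ 0 ⇒ t ≤ 578. That's 1 value of t.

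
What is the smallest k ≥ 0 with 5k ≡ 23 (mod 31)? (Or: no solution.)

gcd(31, 5) = 1  (31 = 6·5 + 1, 5 = 5·1).
1 divides 23, so solutions exist.
Back-substituting, 5·(-6) + 31·(1) = 1.
So 5·(-6) ≡ 1 (mod 31); multiply by 23: k ≡ -138 (mod 31).
Smallest nonnegative: k = -138 mod 31 = 17.

17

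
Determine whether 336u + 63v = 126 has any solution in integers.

gcd(336, 63) = 21  (336 = 5·63 + 21, 63 = 3·21).
21 divides 126, so integer solutions exist.

yes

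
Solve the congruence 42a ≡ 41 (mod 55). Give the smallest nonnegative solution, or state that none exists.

18

gcd(55, 42) = 1.
1 divides 41, so solutions exist.
By Bézout, 42×(-17) + 55×(13) = 1.
So 42×(-17) ≡ 1 (mod 55); multiply by 41: a ≡ -697 (mod 55).
Smallest nonnegative: a = -697 mod 55 = 18.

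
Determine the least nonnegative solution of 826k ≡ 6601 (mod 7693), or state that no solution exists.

gcd(7693, 826):
  7693 = 9×826 + 259
  826 = 3×259 + 49
  259 = 5×49 + 14
  49 = 3×14 + 7
  14 = 2×7
so gcd(7693, 826) = 7.
7 divides 6601, so solutions exist.
Back-substitute for Bézout coefficients:
  7 = 49 - 3×14
  ... = 826×(475) + 7693×(-51)
So 826×(475) ≡ 7 (mod 7693); multiply by 943: k ≡ 447925 (mod 1099).
Smallest nonnegative: k = 447925 mod 1099 = 632.

632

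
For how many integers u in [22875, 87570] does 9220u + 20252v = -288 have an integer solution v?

gcd(20252, 9220):
  20252 = 2*9220 + 1812
  9220 = 5*1812 + 160
  1812 = 11*160 + 52
  160 = 3*52 + 4
  52 = 13*4
so gcd(20252, 9220) = 4.
Back-substitute for Bézout coefficients:
  4 = 160 - 3*52
  ... = 9220*(380) + 20252*(-173)
Scale by -72: particular solution (-27360, 12456); reduce u mod 5063: (3018, -1374).
General solution: u = 3018 + 5063t, v = -1374 - 2305t for integer t.
22875 ≤ 3018 + 5063t ≤ 87570 gives t ∈ [4, 16], which is 13 values.

13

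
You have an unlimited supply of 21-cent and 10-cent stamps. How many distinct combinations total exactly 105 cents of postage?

Need nonnegative integers with 21j + 10k = 105.
gcd(21, 10) = 1, and 21·(1) + 10·(-2) = 1.
So (j₀, k₀) = (105, -210); general j = 105 + 10t, k = -210 - 21t.
j ≥ 0 ⇒ t ≥ -10; k ≥ 0 ⇒ t ≤ -10. That's 1 value of t.

1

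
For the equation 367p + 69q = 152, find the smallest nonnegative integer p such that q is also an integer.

32

gcd(367, 69) = 1  (367 = 5*69 + 22, 69 = 3*22 + 3, 22 = 7*3 + 1, 3 = 3*1).
1 divides 152, so solutions exist.
Back-substituting, 367*(22) + 69*(-117) = 1.
Scale by 152/1 = 152: (p₀, q₀) = (3344, -17784).
General solution: p = 3344 + 69t, q = -17784 - 367t for integer t.
p ≥ 0: smallest is 3344 mod 69 = 32 (at t = -48), with q = -168.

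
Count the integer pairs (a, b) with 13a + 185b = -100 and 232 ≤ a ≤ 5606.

29

gcd(185, 13):
  185 = 14×13 + 3
  13 = 4×3 + 1
  3 = 3×1
so gcd(185, 13) = 1.
Back-substitute for Bézout coefficients:
  1 = 13 - 4×3
  ... = 13×(57) + 185×(-4)
Scale by -100: particular solution (-5700, 400); reduce a mod 185: (35, -3).
General solution: a = 35 + 185t, b = -3 - 13t for integer t.
232 ≤ 35 + 185t ≤ 5606 gives t ∈ [2, 30], which is 29 values.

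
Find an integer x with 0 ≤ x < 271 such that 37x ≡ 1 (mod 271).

gcd(271, 37) = 1.
By Bézout, 37·(22) + 271·(-3) = 1.
So 37·22 ≡ 1 (mod 271), and 22 mod 271 = 22.

22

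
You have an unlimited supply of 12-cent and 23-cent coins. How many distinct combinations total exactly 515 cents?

Need nonnegative integers with 12j + 23k = 515.
gcd(12, 23) = 1, and 12·(2) + 23·(-1) = 1.
So (j₀, k₀) = (1030, -515); general j = 1030 + 23t, k = -515 - 12t.
j ≥ 0 ⇒ t ≥ -44; k ≥ 0 ⇒ t ≤ -43. That's 2 values of t.

2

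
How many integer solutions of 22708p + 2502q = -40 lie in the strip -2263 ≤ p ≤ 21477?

gcd(22708, 2502) = 2  (22708 = 9·2502 + 190, 2502 = 13·190 + 32, 190 = 5·32 + 30, 32 = 1·30 + 2, 30 = 15·2).
Back-substituting, 22708·(-79) + 2502·(717) = 2.
Scale by -20: particular solution (1580, -14340); reduce p mod 1251: (329, -2986).
General solution: p = 329 + 1251t, q = -2986 - 11354t for integer t.
-2263 ≤ 329 + 1251t ≤ 21477 gives t ∈ [-2, 16], which is 19 values.

19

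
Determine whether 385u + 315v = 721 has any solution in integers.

no

gcd(385, 315) = 35  (385 = 1×315 + 70, 315 = 4×70 + 35, 70 = 2×35).
35 does not divide 721 (remainder 21), so no integer solutions.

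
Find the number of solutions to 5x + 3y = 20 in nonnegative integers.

2

gcd(5, 3) = 1  (5 = 1×3 + 2, 3 = 1×2 + 1, 2 = 2×1).
Back-substituting, 5×(-1) + 3×(2) = 1.
Scale by 20: one solution is (-20, 40). Reduce x mod 3: (1, 5).
General: x = 1 + 3t, y = 5 - 5t.
x ≥ 0 ⇒ t ≥ 0; y ≥ 0 ⇒ t ≤ 1. So t ∈ [0, 1]: 2 solutions.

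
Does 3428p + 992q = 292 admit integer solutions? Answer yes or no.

gcd(3428, 992) = 4  (3428 = 3×992 + 452, 992 = 2×452 + 88, 452 = 5×88 + 12, 88 = 7×12 + 4, 12 = 3×4).
4 divides 292, so integer solutions exist.

yes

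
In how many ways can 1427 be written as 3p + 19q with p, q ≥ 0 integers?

gcd(19, 3) = 1.
By Bézout, 3×(-6) + 19×(1) = 1.
One solution: (7, 74).
General: p = 7 + 19t, q = 74 - 3t.
p ≥ 0 ⇒ t ≥ 0; q ≥ 0 ⇒ t ≤ 24. So t ∈ [0, 24]: 25 solutions.

25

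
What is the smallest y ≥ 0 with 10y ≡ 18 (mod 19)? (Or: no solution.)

17

gcd(19, 10) = 1.
1 divides 18, so solutions exist.
By Bézout, 10·(2) + 19·(-1) = 1.
So 10·(2) ≡ 1 (mod 19); multiply by 18: y ≡ 36 (mod 19).
Smallest nonnegative: y = 36 mod 19 = 17.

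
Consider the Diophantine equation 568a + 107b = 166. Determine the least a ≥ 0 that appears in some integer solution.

18

gcd(568, 107) = 1  (568 = 5·107 + 33, 107 = 3·33 + 8, 33 = 4·8 + 1, 8 = 8·1).
1 divides 166, so solutions exist.
Back-substituting, 568·(13) + 107·(-69) = 1.
Scale by 166/1 = 166: (a₀, b₀) = (2158, -11454).
General solution: a = 2158 + 107t, b = -11454 - 568t for integer t.
a ≥ 0: smallest is 2158 mod 107 = 18 (at t = -20), with b = -94.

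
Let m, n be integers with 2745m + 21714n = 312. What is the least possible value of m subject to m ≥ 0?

6542

gcd(21714, 2745):
  21714 = 7*2745 + 2499
  2745 = 1*2499 + 246
  2499 = 10*246 + 39
  246 = 6*39 + 12
  39 = 3*12 + 3
  12 = 4*3
so gcd(21714, 2745) = 3.
3 divides 312, so solutions exist.
Back-substitute for Bézout coefficients:
  3 = 39 - 3*12
  ... = 2745*(-1677) + 21714*(212)
Scale by 312/3 = 104: (m₀, n₀) = (-174408, 22048).
General solution: m = -174408 + 7238t, n = 22048 - 915t for integer t.
m ≥ 0: smallest is -174408 mod 7238 = 6542 (at t = 25), with n = -827.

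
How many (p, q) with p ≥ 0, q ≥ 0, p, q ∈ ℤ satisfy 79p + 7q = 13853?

26

gcd(79, 7):
  79 = 11*7 + 2
  7 = 3*2 + 1
  2 = 2*1
so gcd(79, 7) = 1.
Back-substitute for Bézout coefficients:
  1 = 7 - 3*2
  ... = 79*(-3) + 7*(34)
Scale by 13853: one solution is (-41559, 471002). Reduce p mod 7: (0, 1979).
General: p = 0 + 7t, q = 1979 - 79t.
p ≥ 0 ⇒ t ≥ 0; q ≥ 0 ⇒ t ≤ 25. So t ∈ [0, 25]: 26 solutions.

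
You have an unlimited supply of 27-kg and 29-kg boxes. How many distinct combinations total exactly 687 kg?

Need nonnegative integers with 27j + 29k = 687.
gcd(27, 29) = 1, and 27·(14) + 29·(-13) = 1.
So (j₀, k₀) = (9618, -8931); general j = 9618 + 29t, k = -8931 - 27t.
j ≥ 0 ⇒ t ≥ -331; k ≥ 0 ⇒ t ≤ -331. That's 1 value of t.

1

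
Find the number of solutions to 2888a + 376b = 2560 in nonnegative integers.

gcd(2888, 376) = 8  (2888 = 7×376 + 256, 376 = 1×256 + 120, 256 = 2×120 + 16, 120 = 7×16 + 8, 16 = 2×8).
Back-substituting, 2888×(-22) + 376×(169) = 8.
Scale by 320: one solution is (-7040, 54080). Reduce a mod 47: (10, -70).
General: a = 10 + 47t, b = -70 - 361t.
a ≥ 0 ⇒ t ≥ 0; b ≥ 0 ⇒ t ≤ -1. So t ∈ [0, -1]: 0 solutions.

0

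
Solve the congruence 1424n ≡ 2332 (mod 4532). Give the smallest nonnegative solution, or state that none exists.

gcd(4532, 1424) = 4.
4 divides 2332, so solutions exist.
By Bézout, 1424×(366) + 4532×(-115) = 4.
So 1424×(366) ≡ 4 (mod 4532); multiply by 583: n ≡ 213378 (mod 1133).
Smallest nonnegative: n = 213378 mod 1133 = 374.

374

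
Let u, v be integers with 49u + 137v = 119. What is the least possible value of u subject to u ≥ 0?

gcd(137, 49) = 1  (137 = 2·49 + 39, 49 = 1·39 + 10, 39 = 3·10 + 9, 10 = 1·9 + 1, 9 = 9·1).
1 divides 119, so solutions exist.
Back-substituting, 49·(14) + 137·(-5) = 1.
Scale by 119/1 = 119: (u₀, v₀) = (1666, -595).
General solution: u = 1666 + 137t, v = -595 - 49t for integer t.
u ≥ 0: smallest is 1666 mod 137 = 22 (at t = -12), with v = -7.

22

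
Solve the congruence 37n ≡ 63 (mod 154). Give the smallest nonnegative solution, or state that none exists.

35

gcd(154, 37) = 1.
1 divides 63, so solutions exist.
By Bézout, 37*(25) + 154*(-6) = 1.
So 37*(25) ≡ 1 (mod 154); multiply by 63: n ≡ 1575 (mod 154).
Smallest nonnegative: n = 1575 mod 154 = 35.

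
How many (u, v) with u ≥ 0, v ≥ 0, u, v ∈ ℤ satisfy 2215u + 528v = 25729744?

22

gcd(2215, 528) = 1.
By Bézout, 2215·(-41) + 528·(172) = 1.
One solution: (208, 47858).
General: u = 208 + 528t, v = 47858 - 2215t.
u ≥ 0 ⇒ t ≥ 0; v ≥ 0 ⇒ t ≤ 21. So t ∈ [0, 21]: 22 solutions.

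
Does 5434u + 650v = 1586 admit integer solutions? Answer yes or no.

yes

gcd(5434, 650) = 26.
26 divides 1586, so integer solutions exist.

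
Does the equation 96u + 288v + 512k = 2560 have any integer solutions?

gcd(288, 96):
  288 = 3*96
so gcd(288, 96) = 96.
gcd(96, 512) = 32.
32 divides 2560, so integer solutions exist.

yes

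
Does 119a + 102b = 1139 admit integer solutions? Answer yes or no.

gcd(119, 102) = 17  (119 = 1×102 + 17, 102 = 6×17).
17 divides 1139, so integer solutions exist.

yes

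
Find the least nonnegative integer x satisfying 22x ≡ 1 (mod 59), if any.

51

gcd(59, 22) = 1  (59 = 2·22 + 15, 22 = 1·15 + 7, 15 = 2·7 + 1, 7 = 7·1).
1 divides 1, so solutions exist.
Back-substituting, 22·(-8) + 59·(3) = 1.
So 22·(-8) ≡ 1 (mod 59); multiply by 1: x ≡ -8 (mod 59).
Smallest nonnegative: x = -8 mod 59 = 51.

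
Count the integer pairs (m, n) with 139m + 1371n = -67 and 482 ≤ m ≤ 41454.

gcd(1371, 139):
  1371 = 9×139 + 120
  139 = 1×120 + 19
  120 = 6×19 + 6
  19 = 3×6 + 1
  6 = 6×1
so gcd(1371, 139) = 1.
Back-substitute for Bézout coefficients:
  1 = 19 - 3×6
  ... = 139×(217) + 1371×(-22)
Scale by -67: particular solution (-14539, 1474); reduce m mod 1371: (542, -55).
General solution: m = 542 + 1371t, n = -55 - 139t for integer t.
482 ≤ 542 + 1371t ≤ 41454 gives t ∈ [0, 29], which is 30 values.

30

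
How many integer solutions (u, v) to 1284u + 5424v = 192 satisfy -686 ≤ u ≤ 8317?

20

gcd(5424, 1284):
  5424 = 4*1284 + 288
  1284 = 4*288 + 132
  288 = 2*132 + 24
  132 = 5*24 + 12
  24 = 2*12
so gcd(5424, 1284) = 12.
Back-substitute for Bézout coefficients:
  12 = 132 - 5*24
  ... = 1284*(207) + 5424*(-49)
Scale by 16: particular solution (3312, -784); reduce u mod 452: (148, -35).
General solution: u = 148 + 452t, v = -35 - 107t for integer t.
-686 ≤ 148 + 452t ≤ 8317 gives t ∈ [-1, 18], which is 20 values.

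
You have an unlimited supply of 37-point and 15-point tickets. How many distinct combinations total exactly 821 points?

1

Need nonnegative integers with 37j + 15k = 821.
gcd(37, 15) = 1, and 37·(-2) + 15·(5) = 1.
So (j₀, k₀) = (-1642, 4105); general j = -1642 + 15t, k = 4105 - 37t.
j ≥ 0 ⇒ t ≥ 110; k ≥ 0 ⇒ t ≤ 110. That's 1 value of t.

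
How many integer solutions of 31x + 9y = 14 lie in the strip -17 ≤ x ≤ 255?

gcd(31, 9):
  31 = 3·9 + 4
  9 = 2·4 + 1
  4 = 4·1
so gcd(31, 9) = 1.
Back-substitute for Bézout coefficients:
  1 = 9 - 2·4
  ... = 31·(-2) + 9·(7)
Scale by 14: particular solution (-28, 98); reduce x mod 9: (8, -26).
General solution: x = 8 + 9t, y = -26 - 31t for integer t.
-17 ≤ 8 + 9t ≤ 255 gives t ∈ [-2, 27], which is 30 values.

30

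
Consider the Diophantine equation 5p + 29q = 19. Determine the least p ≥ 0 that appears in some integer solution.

27

gcd(29, 5):
  29 = 5×5 + 4
  5 = 1×4 + 1
  4 = 4×1
so gcd(29, 5) = 1.
1 divides 19, so solutions exist.
Back-substitute for Bézout coefficients:
  1 = 5 - 1×4
  ... = 5×(6) + 29×(-1)
Scale by 19/1 = 19: (p₀, q₀) = (114, -19).
General solution: p = 114 + 29t, q = -19 - 5t for integer t.
p ≥ 0: smallest is 114 mod 29 = 27 (at t = -3), with q = -4.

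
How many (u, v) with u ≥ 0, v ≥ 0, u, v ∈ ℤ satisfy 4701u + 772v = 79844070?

22

gcd(4701, 772) = 1  (4701 = 6·772 + 69, 772 = 11·69 + 13, 69 = 5·13 + 4, 13 = 3·4 + 1, 4 = 4·1).
Back-substituting, 4701·(-179) + 772·(1090) = 1.
Scale by 79844070: one solution is (-14292088530, 87030036300). Reduce u mod 772: (738, 98931).
General: u = 738 + 772t, v = 98931 - 4701t.
u ≥ 0 ⇒ t ≥ 0; v ≥ 0 ⇒ t ≤ 21. So t ∈ [0, 21]: 22 solutions.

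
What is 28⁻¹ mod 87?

28

gcd(87, 28):
  87 = 3·28 + 3
  28 = 9·3 + 1
  3 = 3·1
so gcd(87, 28) = 1.
Back-substitute for Bézout coefficients:
  1 = 28 - 9·3
  ... = 28·(28) + 87·(-9)
So 28·28 ≡ 1 (mod 87), and 28 mod 87 = 28.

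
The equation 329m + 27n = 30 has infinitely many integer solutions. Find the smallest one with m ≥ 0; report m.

gcd(329, 27):
  329 = 12·27 + 5
  27 = 5·5 + 2
  5 = 2·2 + 1
  2 = 2·1
so gcd(329, 27) = 1.
1 divides 30, so solutions exist.
Back-substitute for Bézout coefficients:
  1 = 5 - 2·2
  ... = 329·(11) + 27·(-134)
Scale by 30/1 = 30: (m₀, n₀) = (330, -4020).
General solution: m = 330 + 27t, n = -4020 - 329t for integer t.
m ≥ 0: smallest is 330 mod 27 = 6 (at t = -12), with n = -72.

6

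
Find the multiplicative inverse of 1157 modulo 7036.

gcd(7036, 1157):
  7036 = 6×1157 + 94
  1157 = 12×94 + 29
  94 = 3×29 + 7
  29 = 4×7 + 1
  7 = 7×1
so gcd(7036, 1157) = 1.
Back-substitute for Bézout coefficients:
  1 = 29 - 4×7
  ... = 1157×(973) + 7036×(-160)
So 1157×973 ≡ 1 (mod 7036), and 973 mod 7036 = 973.

973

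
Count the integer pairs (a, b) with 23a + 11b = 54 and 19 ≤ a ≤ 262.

gcd(23, 11):
  23 = 2*11 + 1
  11 = 11*1
so gcd(23, 11) = 1.
Back-substitute for Bézout coefficients:
  1 = 23 - 2*11
  ... = 23*(1) + 11*(-2)
Scale by 54: particular solution (54, -108); reduce a mod 11: (10, -16).
General solution: a = 10 + 11t, b = -16 - 23t for integer t.
19 ≤ 10 + 11t ≤ 262 gives t ∈ [1, 22], which is 22 values.

22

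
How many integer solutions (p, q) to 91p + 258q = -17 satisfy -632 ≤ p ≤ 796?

5

gcd(258, 91) = 1  (258 = 2*91 + 76, 91 = 1*76 + 15, 76 = 5*15 + 1, 15 = 15*1).
Back-substituting, 91*(-17) + 258*(6) = 1.
Scale by -17: particular solution (289, -102); reduce p mod 258: (31, -11).
General solution: p = 31 + 258t, q = -11 - 91t for integer t.
-632 ≤ 31 + 258t ≤ 796 gives t ∈ [-2, 2], which is 5 values.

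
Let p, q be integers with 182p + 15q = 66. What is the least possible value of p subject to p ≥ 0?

3

gcd(182, 15):
  182 = 12*15 + 2
  15 = 7*2 + 1
  2 = 2*1
so gcd(182, 15) = 1.
1 divides 66, so solutions exist.
Back-substitute for Bézout coefficients:
  1 = 15 - 7*2
  ... = 182*(-7) + 15*(85)
Scale by 66/1 = 66: (p₀, q₀) = (-462, 5610).
General solution: p = -462 + 15t, q = 5610 - 182t for integer t.
p ≥ 0: smallest is -462 mod 15 = 3 (at t = 31), with q = -32.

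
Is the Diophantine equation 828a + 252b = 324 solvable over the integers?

gcd(828, 252) = 36  (828 = 3·252 + 72, 252 = 3·72 + 36, 72 = 2·36).
36 divides 324, so integer solutions exist.

yes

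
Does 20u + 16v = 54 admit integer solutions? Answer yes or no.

gcd(20, 16) = 4  (20 = 1*16 + 4, 16 = 4*4).
4 does not divide 54 (remainder 2), so no integer solutions.

no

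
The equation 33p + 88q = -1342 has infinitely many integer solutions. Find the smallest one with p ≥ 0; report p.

gcd(88, 33):
  88 = 2*33 + 22
  33 = 1*22 + 11
  22 = 2*11
so gcd(88, 33) = 11.
11 divides -1342, so solutions exist.
Back-substitute for Bézout coefficients:
  11 = 33 - 1*22
  ... = 33*(3) + 88*(-1)
Scale by -1342/11 = -122: (p₀, q₀) = (-366, 122).
General solution: p = -366 + 8t, q = 122 - 3t for integer t.
p ≥ 0: smallest is -366 mod 8 = 2 (at t = 46), with q = -16.

2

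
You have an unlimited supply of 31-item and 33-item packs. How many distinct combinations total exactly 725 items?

Need nonnegative integers with 31j + 33k = 725.
gcd(31, 33) = 1, and 31·(16) + 33·(-15) = 1.
So (j₀, k₀) = (11600, -10875); general j = 11600 + 33t, k = -10875 - 31t.
j ≥ 0 ⇒ t ≥ -351; k ≥ 0 ⇒ t ≤ -351. That's 1 value of t.

1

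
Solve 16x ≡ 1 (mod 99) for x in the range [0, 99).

31

gcd(99, 16):
  99 = 6*16 + 3
  16 = 5*3 + 1
  3 = 3*1
so gcd(99, 16) = 1.
Back-substitute for Bézout coefficients:
  1 = 16 - 5*3
  ... = 16*(31) + 99*(-5)
So 16*31 ≡ 1 (mod 99), and 31 mod 99 = 31.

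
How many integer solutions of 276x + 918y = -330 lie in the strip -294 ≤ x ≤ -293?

gcd(918, 276):
  918 = 3×276 + 90
  276 = 3×90 + 6
  90 = 15×6
so gcd(918, 276) = 6.
Back-substitute for Bézout coefficients:
  6 = 276 - 3×90
  ... = 276×(10) + 918×(-3)
Scale by -55: particular solution (-550, 165); reduce x mod 153: (62, -19).
General solution: x = 62 + 153t, y = -19 - 46t for integer t.
-294 ≤ 62 + 153t ≤ -293 gives t ∈ [-2, -3], which is 0 values.

0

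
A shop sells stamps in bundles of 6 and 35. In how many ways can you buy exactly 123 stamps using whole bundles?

Need nonnegative integers with 6j + 35k = 123.
gcd(6, 35) = 1, and 6·(6) + 35·(-1) = 1.
So (j₀, k₀) = (738, -123); general j = 738 + 35t, k = -123 - 6t.
j ≥ 0 ⇒ t ≥ -21; k ≥ 0 ⇒ t ≤ -21. That's 1 value of t.

1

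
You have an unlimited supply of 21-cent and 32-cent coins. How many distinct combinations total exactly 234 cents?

Need nonnegative integers with 21j + 32k = 234.
gcd(21, 32) = 1, and 21·(-3) + 32·(2) = 1.
So (j₀, k₀) = (-702, 468); general j = -702 + 32t, k = 468 - 21t.
j ≥ 0 ⇒ t ≥ 22; k ≥ 0 ⇒ t ≤ 22. That's 1 value of t.

1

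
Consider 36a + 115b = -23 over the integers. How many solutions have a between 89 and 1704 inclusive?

gcd(115, 36) = 1.
By Bézout, 36×(16) + 115×(-5) = 1.
Particular solution: (92, -29).
General solution: a = 92 + 115t, b = -29 - 36t for integer t.
89 ≤ 92 + 115t ≤ 1704 gives t ∈ [0, 14], which is 15 values.

15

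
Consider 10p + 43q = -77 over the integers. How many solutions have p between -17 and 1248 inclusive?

30

gcd(43, 10) = 1  (43 = 4×10 + 3, 10 = 3×3 + 1, 3 = 3×1).
Back-substituting, 10×(13) + 43×(-3) = 1.
Scale by -77: particular solution (-1001, 231); reduce p mod 43: (31, -9).
General solution: p = 31 + 43t, q = -9 - 10t for integer t.
-17 ≤ 31 + 43t ≤ 1248 gives t ∈ [-1, 28], which is 30 values.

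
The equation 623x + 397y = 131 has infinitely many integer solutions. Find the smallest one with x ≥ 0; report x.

gcd(623, 397):
  623 = 1*397 + 226
  397 = 1*226 + 171
  226 = 1*171 + 55
  171 = 3*55 + 6
  55 = 9*6 + 1
  6 = 6*1
so gcd(623, 397) = 1.
1 divides 131, so solutions exist.
Back-substitute for Bézout coefficients:
  1 = 55 - 9*6
  ... = 623*(65) + 397*(-102)
Scale by 131/1 = 131: (x₀, y₀) = (8515, -13362).
General solution: x = 8515 + 397t, y = -13362 - 623t for integer t.
x ≥ 0: smallest is 8515 mod 397 = 178 (at t = -21), with y = -279.

178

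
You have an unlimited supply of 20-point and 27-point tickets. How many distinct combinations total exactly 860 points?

Need nonnegative integers with 20j + 27k = 860.
gcd(20, 27) = 1, and 20·(-4) + 27·(3) = 1.
So (j₀, k₀) = (-3440, 2580); general j = -3440 + 27t, k = 2580 - 20t.
j ≥ 0 ⇒ t ≥ 128; k ≥ 0 ⇒ t ≤ 129. That's 2 values of t.

2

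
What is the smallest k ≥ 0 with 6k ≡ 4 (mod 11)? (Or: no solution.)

gcd(11, 6) = 1.
1 divides 4, so solutions exist.
By Bézout, 6*(2) + 11*(-1) = 1.
So 6*(2) ≡ 1 (mod 11); multiply by 4: k ≡ 8 (mod 11).
Smallest nonnegative: k = 8 mod 11 = 8.

8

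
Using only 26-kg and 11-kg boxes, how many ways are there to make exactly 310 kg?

1

Need nonnegative integers with 26j + 11k = 310.
gcd(26, 11) = 1, and 26·(3) + 11·(-7) = 1.
So (j₀, k₀) = (930, -2170); general j = 930 + 11t, k = -2170 - 26t.
j ≥ 0 ⇒ t ≥ -84; k ≥ 0 ⇒ t ≤ -84. That's 1 value of t.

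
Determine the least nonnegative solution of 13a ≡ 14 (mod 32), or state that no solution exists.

gcd(32, 13) = 1  (32 = 2×13 + 6, 13 = 2×6 + 1, 6 = 6×1).
1 divides 14, so solutions exist.
Back-substituting, 13×(5) + 32×(-2) = 1.
So 13×(5) ≡ 1 (mod 32); multiply by 14: a ≡ 70 (mod 32).
Smallest nonnegative: a = 70 mod 32 = 6.

6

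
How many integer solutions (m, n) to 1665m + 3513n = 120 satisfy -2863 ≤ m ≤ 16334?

16

gcd(3513, 1665) = 3.
By Bézout, 1665·(-192) + 3513·(91) = 3.
Particular solution: (517, -245).
General solution: m = 517 + 1171t, n = -245 - 555t for integer t.
-2863 ≤ 517 + 1171t ≤ 16334 gives t ∈ [-2, 13], which is 16 values.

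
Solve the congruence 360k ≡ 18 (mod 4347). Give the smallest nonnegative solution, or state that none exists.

gcd(4347, 360) = 9.
9 divides 18, so solutions exist.
By Bézout, 360×(157) + 4347×(-13) = 9.
So 360×(157) ≡ 9 (mod 4347); multiply by 2: k ≡ 314 (mod 483).
Smallest nonnegative: k = 314 mod 483 = 314.

314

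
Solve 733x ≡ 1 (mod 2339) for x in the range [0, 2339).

284

gcd(2339, 733):
  2339 = 3·733 + 140
  733 = 5·140 + 33
  140 = 4·33 + 8
  33 = 4·8 + 1
  8 = 8·1
so gcd(2339, 733) = 1.
Back-substitute for Bézout coefficients:
  1 = 33 - 4·8
  ... = 733·(284) + 2339·(-89)
So 733·284 ≡ 1 (mod 2339), and 284 mod 2339 = 284.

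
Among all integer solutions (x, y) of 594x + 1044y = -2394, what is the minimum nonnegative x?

gcd(1044, 594) = 18  (1044 = 1·594 + 450, 594 = 1·450 + 144, 450 = 3·144 + 18, 144 = 8·18).
18 divides -2394, so solutions exist.
Back-substituting, 594·(-7) + 1044·(4) = 18.
Scale by -2394/18 = -133: (x₀, y₀) = (931, -532).
General solution: x = 931 + 58t, y = -532 - 33t for integer t.
x ≥ 0: smallest is 931 mod 58 = 3 (at t = -16), with y = -4.

3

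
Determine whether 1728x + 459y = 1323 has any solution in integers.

yes

gcd(1728, 459) = 27.
27 divides 1323, so integer solutions exist.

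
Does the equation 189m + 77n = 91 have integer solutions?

yes

gcd(189, 77) = 7  (189 = 2×77 + 35, 77 = 2×35 + 7, 35 = 5×7).
7 divides 91, so integer solutions exist.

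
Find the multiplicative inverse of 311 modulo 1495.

1221

gcd(1495, 311) = 1  (1495 = 4·311 + 251, 311 = 1·251 + 60, 251 = 4·60 + 11, 60 = 5·11 + 5, 11 = 2·5 + 1, 5 = 5·1).
Back-substituting, 311·(-274) + 1495·(57) = 1.
So 311·-274 ≡ 1 (mod 1495), and -274 mod 1495 = 1221.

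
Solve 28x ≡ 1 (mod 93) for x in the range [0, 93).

10

gcd(93, 28):
  93 = 3*28 + 9
  28 = 3*9 + 1
  9 = 9*1
so gcd(93, 28) = 1.
Back-substitute for Bézout coefficients:
  1 = 28 - 3*9
  ... = 28*(10) + 93*(-3)
So 28*10 ≡ 1 (mod 93), and 10 mod 93 = 10.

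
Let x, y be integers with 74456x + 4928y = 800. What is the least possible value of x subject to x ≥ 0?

gcd(74456, 4928) = 8  (74456 = 15·4928 + 536, 4928 = 9·536 + 104, 536 = 5·104 + 16, 104 = 6·16 + 8, 16 = 2·8).
8 divides 800, so solutions exist.
Back-substituting, 74456·(-285) + 4928·(4306) = 8.
Scale by 800/8 = 100: (x₀, y₀) = (-28500, 430600).
General solution: x = -28500 + 616t, y = 430600 - 9307t for integer t.
x ≥ 0: smallest is -28500 mod 616 = 452 (at t = 47), with y = -6829.

452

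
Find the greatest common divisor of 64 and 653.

gcd(653, 64) = 1  (653 = 10·64 + 13, 64 = 4·13 + 12, 13 = 1·12 + 1, 12 = 12·1).

1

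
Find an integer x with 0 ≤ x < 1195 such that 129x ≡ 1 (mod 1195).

1019

gcd(1195, 129) = 1.
By Bézout, 129*(-176) + 1195*(19) = 1.
So 129*-176 ≡ 1 (mod 1195), and -176 mod 1195 = 1019.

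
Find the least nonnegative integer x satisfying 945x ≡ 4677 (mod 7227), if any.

gcd(7227, 945):
  7227 = 7×945 + 612
  945 = 1×612 + 333
  612 = 1×333 + 279
  333 = 1×279 + 54
  279 = 5×54 + 9
  54 = 6×9
so gcd(7227, 945) = 9.
9 does not divide 4677, so the congruence has no solution.

no solution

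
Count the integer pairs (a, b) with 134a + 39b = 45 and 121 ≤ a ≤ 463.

9

gcd(134, 39) = 1  (134 = 3×39 + 17, 39 = 2×17 + 5, 17 = 3×5 + 2, 5 = 2×2 + 1, 2 = 2×1).
Back-substituting, 134×(-16) + 39×(55) = 1.
Scale by 45: particular solution (-720, 2475); reduce a mod 39: (21, -71).
General solution: a = 21 + 39t, b = -71 - 134t for integer t.
121 ≤ 21 + 39t ≤ 463 gives t ∈ [3, 11], which is 9 values.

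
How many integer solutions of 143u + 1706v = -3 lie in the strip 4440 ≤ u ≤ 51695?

28

gcd(1706, 143) = 1.
By Bézout, 143·(513) + 1706·(-43) = 1.
Particular solution: (167, -14).
General solution: u = 167 + 1706t, v = -14 - 143t for integer t.
4440 ≤ 167 + 1706t ≤ 51695 gives t ∈ [3, 30], which is 28 values.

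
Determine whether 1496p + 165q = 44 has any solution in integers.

gcd(1496, 165) = 11.
11 divides 44, so integer solutions exist.

yes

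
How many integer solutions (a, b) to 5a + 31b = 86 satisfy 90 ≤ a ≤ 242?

5

gcd(31, 5):
  31 = 6*5 + 1
  5 = 5*1
so gcd(31, 5) = 1.
Back-substitute for Bézout coefficients:
  1 = 31 - 6*5
  ... = 5*(-6) + 31*(1)
Scale by 86: particular solution (-516, 86); reduce a mod 31: (11, 1).
General solution: a = 11 + 31t, b = 1 - 5t for integer t.
90 ≤ 11 + 31t ≤ 242 gives t ∈ [3, 7], which is 5 values.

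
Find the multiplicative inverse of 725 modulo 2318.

gcd(2318, 725) = 1  (2318 = 3*725 + 143, 725 = 5*143 + 10, 143 = 14*10 + 3, 10 = 3*3 + 1, 3 = 3*1).
Back-substituting, 725*(697) + 2318*(-218) = 1.
So 725*697 ≡ 1 (mod 2318), and 697 mod 2318 = 697.

697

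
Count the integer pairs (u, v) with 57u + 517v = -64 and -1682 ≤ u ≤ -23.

3

gcd(517, 57):
  517 = 9·57 + 4
  57 = 14·4 + 1
  4 = 4·1
so gcd(517, 57) = 1.
Back-substitute for Bézout coefficients:
  1 = 57 - 14·4
  ... = 57·(127) + 517·(-14)
Scale by -64: particular solution (-8128, 896); reduce u mod 517: (144, -16).
General solution: u = 144 + 517t, v = -16 - 57t for integer t.
-1682 ≤ 144 + 517t ≤ -23 gives t ∈ [-3, -1], which is 3 values.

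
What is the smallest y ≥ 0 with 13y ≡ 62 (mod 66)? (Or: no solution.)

20

gcd(66, 13):
  66 = 5·13 + 1
  13 = 13·1
so gcd(66, 13) = 1.
1 divides 62, so solutions exist.
Back-substitute for Bézout coefficients:
  1 = 66 - 5·13
  ... = 13·(-5) + 66·(1)
So 13·(-5) ≡ 1 (mod 66); multiply by 62: y ≡ -310 (mod 66).
Smallest nonnegative: y = -310 mod 66 = 20.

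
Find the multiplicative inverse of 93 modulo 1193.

821

gcd(1193, 93):
  1193 = 12×93 + 77
  93 = 1×77 + 16
  77 = 4×16 + 13
  16 = 1×13 + 3
  13 = 4×3 + 1
  3 = 3×1
so gcd(1193, 93) = 1.
Back-substitute for Bézout coefficients:
  1 = 13 - 4×3
  ... = 93×(-372) + 1193×(29)
So 93×-372 ≡ 1 (mod 1193), and -372 mod 1193 = 821.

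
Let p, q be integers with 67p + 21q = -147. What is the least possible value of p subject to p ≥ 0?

gcd(67, 21) = 1.
1 divides -147, so solutions exist.
By Bézout, 67×(-5) + 21×(16) = 1.
Scale by -147/1 = -147: (p₀, q₀) = (735, -2352).
General solution: p = 735 + 21t, q = -2352 - 67t for integer t.
p ≥ 0: smallest is 735 mod 21 = 0 (at t = -35), with q = -7.

0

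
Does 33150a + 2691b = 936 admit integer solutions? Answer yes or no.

gcd(33150, 2691) = 39  (33150 = 12*2691 + 858, 2691 = 3*858 + 117, 858 = 7*117 + 39, 117 = 3*39).
39 divides 936, so integer solutions exist.

yes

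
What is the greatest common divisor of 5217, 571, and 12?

gcd(5217, 571):
  5217 = 9*571 + 78
  571 = 7*78 + 25
  78 = 3*25 + 3
  25 = 8*3 + 1
  3 = 3*1
so gcd(5217, 571) = 1.
gcd(1, 12) = 1.

1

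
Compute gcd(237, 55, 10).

1

gcd(237, 55) = 1  (237 = 4*55 + 17, 55 = 3*17 + 4, 17 = 4*4 + 1, 4 = 4*1).
gcd(1, 10) = 1.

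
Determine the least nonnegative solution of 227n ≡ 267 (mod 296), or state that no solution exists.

gcd(296, 227) = 1  (296 = 1·227 + 69, 227 = 3·69 + 20, 69 = 3·20 + 9, 20 = 2·9 + 2, 9 = 4·2 + 1, 2 = 2·1).
1 divides 267, so solutions exist.
Back-substituting, 227·(-133) + 296·(102) = 1.
So 227·(-133) ≡ 1 (mod 296); multiply by 267: n ≡ -35511 (mod 296).
Smallest nonnegative: n = -35511 mod 296 = 9.

9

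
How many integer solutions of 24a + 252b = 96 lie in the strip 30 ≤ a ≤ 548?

gcd(252, 24) = 12.
By Bézout, 24*(-10) + 252*(1) = 12.
Particular solution: (4, 0).
General solution: a = 4 + 21t, b = 0 - 2t for integer t.
30 ≤ 4 + 21t ≤ 548 gives t ∈ [2, 25], which is 24 values.

24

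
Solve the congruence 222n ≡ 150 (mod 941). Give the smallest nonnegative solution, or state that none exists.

255

gcd(941, 222) = 1.
1 divides 150, so solutions exist.
By Bézout, 222·(284) + 941·(-67) = 1.
So 222·(284) ≡ 1 (mod 941); multiply by 150: n ≡ 42600 (mod 941).
Smallest nonnegative: n = 42600 mod 941 = 255.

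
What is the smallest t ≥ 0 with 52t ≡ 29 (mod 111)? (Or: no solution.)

gcd(111, 52):
  111 = 2×52 + 7
  52 = 7×7 + 3
  7 = 2×3 + 1
  3 = 3×1
so gcd(111, 52) = 1.
1 divides 29, so solutions exist.
Back-substitute for Bézout coefficients:
  1 = 7 - 2×3
  ... = 52×(-32) + 111×(15)
So 52×(-32) ≡ 1 (mod 111); multiply by 29: t ≡ -928 (mod 111).
Smallest nonnegative: t = -928 mod 111 = 71.

71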